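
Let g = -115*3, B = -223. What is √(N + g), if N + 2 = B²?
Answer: √49382 ≈ 222.22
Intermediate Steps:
g = -345
N = 49727 (N = -2 + (-223)² = -2 + 49729 = 49727)
√(N + g) = √(49727 - 345) = √49382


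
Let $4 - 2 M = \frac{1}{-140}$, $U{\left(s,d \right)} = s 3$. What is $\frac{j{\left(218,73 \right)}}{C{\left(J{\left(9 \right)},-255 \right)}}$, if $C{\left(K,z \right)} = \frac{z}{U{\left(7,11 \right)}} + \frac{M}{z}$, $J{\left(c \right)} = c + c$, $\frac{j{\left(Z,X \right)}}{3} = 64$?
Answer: $- \frac{268800}{17011} \approx -15.802$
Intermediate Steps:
$j{\left(Z,X \right)} = 192$ ($j{\left(Z,X \right)} = 3 \cdot 64 = 192$)
$U{\left(s,d \right)} = 3 s$
$M = \frac{561}{280}$ ($M = 2 - \frac{1}{2 \left(-140\right)} = 2 - - \frac{1}{280} = 2 + \frac{1}{280} = \frac{561}{280} \approx 2.0036$)
$J{\left(c \right)} = 2 c$
$C{\left(K,z \right)} = \frac{z}{21} + \frac{561}{280 z}$ ($C{\left(K,z \right)} = \frac{z}{3 \cdot 7} + \frac{561}{280 z} = \frac{z}{21} + \frac{561}{280 z}$)
$\frac{j{\left(218,73 \right)}}{C{\left(J{\left(9 \right)},-255 \right)}} = \frac{192}{\frac{1}{21} \left(-255\right) + \frac{561}{280 \left(-255\right)}} = \frac{192}{- \frac{85}{7} + \frac{561}{280} \left(- \frac{1}{255}\right)} = \frac{192}{- \frac{85}{7} - \frac{11}{1400}} = \frac{192}{- \frac{17011}{1400}} = 192 \left(- \frac{1400}{17011}\right) = - \frac{268800}{17011}$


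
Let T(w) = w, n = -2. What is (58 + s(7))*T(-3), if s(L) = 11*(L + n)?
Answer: -339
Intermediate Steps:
s(L) = -22 + 11*L (s(L) = 11*(L - 2) = 11*(-2 + L) = -22 + 11*L)
(58 + s(7))*T(-3) = (58 + (-22 + 11*7))*(-3) = (58 + (-22 + 77))*(-3) = (58 + 55)*(-3) = 113*(-3) = -339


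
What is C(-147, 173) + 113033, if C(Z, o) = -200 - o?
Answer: 112660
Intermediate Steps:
C(-147, 173) + 113033 = (-200 - 1*173) + 113033 = (-200 - 173) + 113033 = -373 + 113033 = 112660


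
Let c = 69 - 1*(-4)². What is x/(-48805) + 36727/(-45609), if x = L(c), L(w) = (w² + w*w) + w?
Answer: -2051109874/2225947245 ≈ -0.92145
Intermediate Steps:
c = 53 (c = 69 - 1*16 = 69 - 16 = 53)
L(w) = w + 2*w² (L(w) = (w² + w²) + w = 2*w² + w = w + 2*w²)
x = 5671 (x = 53*(1 + 2*53) = 53*(1 + 106) = 53*107 = 5671)
x/(-48805) + 36727/(-45609) = 5671/(-48805) + 36727/(-45609) = 5671*(-1/48805) + 36727*(-1/45609) = -5671/48805 - 36727/45609 = -2051109874/2225947245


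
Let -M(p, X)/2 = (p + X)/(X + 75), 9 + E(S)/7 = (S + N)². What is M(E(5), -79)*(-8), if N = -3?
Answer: 456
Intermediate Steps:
E(S) = -63 + 7*(-3 + S)² (E(S) = -63 + 7*(S - 3)² = -63 + 7*(-3 + S)²)
M(p, X) = -2*(X + p)/(75 + X) (M(p, X) = -2*(p + X)/(X + 75) = -2*(X + p)/(75 + X))
M(E(5), -79)*(-8) = (2*(-1*(-79) - 7*5*(-6 + 5))/(75 - 79))*(-8) = (2*(79 - 7*5*(-1))/(-4))*(-8) = (2*(-¼)*(79 - 1*(-35)))*(-8) = (2*(-¼)*(79 + 35))*(-8) = (2*(-¼)*114)*(-8) = -57*(-8) = 456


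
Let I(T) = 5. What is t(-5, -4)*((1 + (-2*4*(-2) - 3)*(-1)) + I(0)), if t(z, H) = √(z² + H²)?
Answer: -7*√41 ≈ -44.822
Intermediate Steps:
t(z, H) = √(H² + z²)
t(-5, -4)*((1 + (-2*4*(-2) - 3)*(-1)) + I(0)) = √((-4)² + (-5)²)*((1 + (-2*4*(-2) - 3)*(-1)) + 5) = √(16 + 25)*((1 + (-8*(-2) - 3)*(-1)) + 5) = √41*((1 + (16 - 3)*(-1)) + 5) = √41*((1 + 13*(-1)) + 5) = √41*((1 - 13) + 5) = √41*(-12 + 5) = √41*(-7) = -7*√41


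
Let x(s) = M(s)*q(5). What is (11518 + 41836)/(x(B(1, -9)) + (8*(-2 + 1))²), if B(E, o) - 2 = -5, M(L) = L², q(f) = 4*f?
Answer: 26677/122 ≈ 218.66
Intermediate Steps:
B(E, o) = -3 (B(E, o) = 2 - 5 = -3)
x(s) = 20*s² (x(s) = s²*(4*5) = s²*20 = 20*s²)
(11518 + 41836)/(x(B(1, -9)) + (8*(-2 + 1))²) = (11518 + 41836)/(20*(-3)² + (8*(-2 + 1))²) = 53354/(20*9 + (8*(-1))²) = 53354/(180 + (-8)²) = 53354/(180 + 64) = 53354/244 = 53354*(1/244) = 26677/122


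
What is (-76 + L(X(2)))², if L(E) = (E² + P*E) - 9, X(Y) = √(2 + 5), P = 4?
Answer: 6196 - 624*√7 ≈ 4545.1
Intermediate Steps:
X(Y) = √7
L(E) = -9 + E² + 4*E (L(E) = (E² + 4*E) - 9 = -9 + E² + 4*E)
(-76 + L(X(2)))² = (-76 + (-9 + (√7)² + 4*√7))² = (-76 + (-9 + 7 + 4*√7))² = (-76 + (-2 + 4*√7))² = (-78 + 4*√7)²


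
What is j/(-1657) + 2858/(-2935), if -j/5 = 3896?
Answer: 52438094/4863295 ≈ 10.782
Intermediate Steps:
j = -19480 (j = -5*3896 = -19480)
j/(-1657) + 2858/(-2935) = -19480/(-1657) + 2858/(-2935) = -19480*(-1/1657) + 2858*(-1/2935) = 19480/1657 - 2858/2935 = 52438094/4863295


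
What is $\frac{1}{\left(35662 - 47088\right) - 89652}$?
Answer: $- \frac{1}{101078} \approx -9.8934 \cdot 10^{-6}$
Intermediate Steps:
$\frac{1}{\left(35662 - 47088\right) - 89652} = \frac{1}{-11426 - 89652} = \frac{1}{-101078} = - \frac{1}{101078}$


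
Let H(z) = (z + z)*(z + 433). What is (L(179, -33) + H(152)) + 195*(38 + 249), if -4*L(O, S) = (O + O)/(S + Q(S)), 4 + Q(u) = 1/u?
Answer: 571425327/2444 ≈ 2.3381e+5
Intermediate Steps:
H(z) = 2*z*(433 + z) (H(z) = (2*z)*(433 + z) = 2*z*(433 + z))
Q(u) = -4 + 1/u
L(O, S) = -O/(2*(-4 + S + 1/S)) (L(O, S) = -(O + O)/(4*(S + (-4 + 1/S))) = -2*O/(4*(-4 + S + 1/S)) = -O/(2*(-4 + S + 1/S)))
(L(179, -33) + H(152)) + 195*(38 + 249) = (-1*179*(-33)/(2 - 8*(-33) + 2*(-33)**2) + 2*152*(433 + 152)) + 195*(38 + 249) = (-1*179*(-33)/(2 + 264 + 2*1089) + 2*152*585) + 195*287 = (-1*179*(-33)/(2 + 264 + 2178) + 177840) + 55965 = (-1*179*(-33)/2444 + 177840) + 55965 = (-1*179*(-33)*1/2444 + 177840) + 55965 = (5907/2444 + 177840) + 55965 = 434646867/2444 + 55965 = 571425327/2444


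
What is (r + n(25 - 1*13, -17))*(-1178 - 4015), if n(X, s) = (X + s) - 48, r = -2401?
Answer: 12743622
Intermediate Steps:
n(X, s) = -48 + X + s
(r + n(25 - 1*13, -17))*(-1178 - 4015) = (-2401 + (-48 + (25 - 1*13) - 17))*(-1178 - 4015) = (-2401 + (-48 + (25 - 13) - 17))*(-5193) = (-2401 + (-48 + 12 - 17))*(-5193) = (-2401 - 53)*(-5193) = -2454*(-5193) = 12743622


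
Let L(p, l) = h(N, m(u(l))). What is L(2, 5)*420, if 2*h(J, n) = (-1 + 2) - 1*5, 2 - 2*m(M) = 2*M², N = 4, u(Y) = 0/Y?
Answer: -840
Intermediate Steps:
u(Y) = 0
m(M) = 1 - M²
h(J, n) = -2 (h(J, n) = ((-1 + 2) - 1*5)/2 = (1 - 5)/2 = (½)*(-4) = -2)
L(p, l) = -2
L(2, 5)*420 = -2*420 = -840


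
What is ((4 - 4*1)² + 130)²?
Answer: 16900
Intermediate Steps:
((4 - 4*1)² + 130)² = ((4 - 4)² + 130)² = (0² + 130)² = (0 + 130)² = 130² = 16900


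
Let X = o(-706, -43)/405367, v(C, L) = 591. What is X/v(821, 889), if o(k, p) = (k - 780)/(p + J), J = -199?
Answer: 743/28988199537 ≈ 2.5631e-8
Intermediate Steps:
o(k, p) = (-780 + k)/(-199 + p) (o(k, p) = (k - 780)/(p - 199) = (-780 + k)/(-199 + p))
X = 743/49049407 (X = ((-780 - 706)/(-199 - 43))/405367 = (-1486/(-242))*(1/405367) = -1/242*(-1486)*(1/405367) = (743/121)*(1/405367) = 743/49049407 ≈ 1.5148e-5)
X/v(821, 889) = (743/49049407)/591 = (743/49049407)*(1/591) = 743/28988199537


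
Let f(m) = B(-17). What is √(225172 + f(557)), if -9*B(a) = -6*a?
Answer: √2026446/3 ≈ 474.51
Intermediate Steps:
B(a) = 2*a/3 (B(a) = -(-2)*a/3 = 2*a/3)
f(m) = -34/3 (f(m) = (⅔)*(-17) = -34/3)
√(225172 + f(557)) = √(225172 - 34/3) = √(675482/3) = √2026446/3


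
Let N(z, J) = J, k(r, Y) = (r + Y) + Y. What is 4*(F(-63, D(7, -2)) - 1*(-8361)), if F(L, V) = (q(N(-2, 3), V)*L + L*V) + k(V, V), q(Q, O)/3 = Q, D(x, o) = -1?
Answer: 31416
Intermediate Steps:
k(r, Y) = r + 2*Y (k(r, Y) = (Y + r) + Y = r + 2*Y)
q(Q, O) = 3*Q
F(L, V) = 3*V + 9*L + L*V (F(L, V) = ((3*3)*L + L*V) + (V + 2*V) = (9*L + L*V) + 3*V = 3*V + 9*L + L*V)
4*(F(-63, D(7, -2)) - 1*(-8361)) = 4*((3*(-1) + 9*(-63) - 63*(-1)) - 1*(-8361)) = 4*((-3 - 567 + 63) + 8361) = 4*(-507 + 8361) = 4*7854 = 31416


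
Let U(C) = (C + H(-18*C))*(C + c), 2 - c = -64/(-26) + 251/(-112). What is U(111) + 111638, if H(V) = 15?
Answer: 13088215/104 ≈ 1.2585e+5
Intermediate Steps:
c = 2591/1456 (c = 2 - (-64/(-26) + 251/(-112)) = 2 - (-64*(-1/26) + 251*(-1/112)) = 2 - (32/13 - 251/112) = 2 - 1*321/1456 = 2 - 321/1456 = 2591/1456 ≈ 1.7795)
U(C) = (15 + C)*(2591/1456 + C) (U(C) = (C + 15)*(C + 2591/1456) = (15 + C)*(2591/1456 + C))
U(111) + 111638 = (38865/1456 + 111² + (24431/1456)*111) + 111638 = (38865/1456 + 12321 + 2711841/1456) + 111638 = 1477863/104 + 111638 = 13088215/104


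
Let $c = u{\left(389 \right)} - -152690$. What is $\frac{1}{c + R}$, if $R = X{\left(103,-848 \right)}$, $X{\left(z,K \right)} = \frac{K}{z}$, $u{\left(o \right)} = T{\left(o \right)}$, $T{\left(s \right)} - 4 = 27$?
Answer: $\frac{103}{15729415} \approx 6.5482 \cdot 10^{-6}$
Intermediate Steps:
$T{\left(s \right)} = 31$ ($T{\left(s \right)} = 4 + 27 = 31$)
$u{\left(o \right)} = 31$
$R = - \frac{848}{103} \approx -8.233$
$c = 152721$ ($c = 31 - -152690 = 31 + 152690 = 152721$)
$\frac{1}{c + R} = \frac{1}{152721 - \frac{848}{103}} = \frac{1}{\frac{15729415}{103}} = \frac{103}{15729415}$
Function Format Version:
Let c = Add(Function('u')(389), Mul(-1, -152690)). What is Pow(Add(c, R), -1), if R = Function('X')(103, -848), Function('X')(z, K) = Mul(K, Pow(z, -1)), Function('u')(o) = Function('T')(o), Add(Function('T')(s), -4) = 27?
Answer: Rational(103, 15729415) ≈ 6.5482e-6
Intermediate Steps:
Function('T')(s) = 31 (Function('T')(s) = Add(4, 27) = 31)
Function('u')(o) = 31
R = Rational(-848, 103) (R = Mul(-848, Pow(103, -1)) = Mul(-848, Rational(1, 103)) = Rational(-848, 103) ≈ -8.2330)
c = 152721 (c = Add(31, Mul(-1, -152690)) = Add(31, 152690) = 152721)
Pow(Add(c, R), -1) = Pow(Add(152721, Rational(-848, 103)), -1) = Pow(Rational(15729415, 103), -1) = Rational(103, 15729415)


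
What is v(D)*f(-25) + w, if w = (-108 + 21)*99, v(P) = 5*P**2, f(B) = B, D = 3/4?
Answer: -138933/16 ≈ -8683.3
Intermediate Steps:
D = 3/4 (D = 3*(1/4) = 3/4 ≈ 0.75000)
w = -8613 (w = -87*99 = -8613)
v(D)*f(-25) + w = (5*(3/4)**2)*(-25) - 8613 = (5*(9/16))*(-25) - 8613 = (45/16)*(-25) - 8613 = -1125/16 - 8613 = -138933/16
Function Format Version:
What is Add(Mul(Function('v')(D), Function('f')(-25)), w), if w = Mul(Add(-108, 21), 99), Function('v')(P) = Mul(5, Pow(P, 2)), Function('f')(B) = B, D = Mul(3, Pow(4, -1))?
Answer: Rational(-138933, 16) ≈ -8683.3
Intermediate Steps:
D = Rational(3, 4) (D = Mul(3, Rational(1, 4)) = Rational(3, 4) ≈ 0.75000)
w = -8613 (w = Mul(-87, 99) = -8613)
Add(Mul(Function('v')(D), Function('f')(-25)), w) = Add(Mul(Mul(5, Pow(Rational(3, 4), 2)), -25), -8613) = Add(Mul(Mul(5, Rational(9, 16)), -25), -8613) = Add(Mul(Rational(45, 16), -25), -8613) = Add(Rational(-1125, 16), -8613) = Rational(-138933, 16)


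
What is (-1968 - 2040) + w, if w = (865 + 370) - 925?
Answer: -3698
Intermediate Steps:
w = 310 (w = 1235 - 925 = 310)
(-1968 - 2040) + w = (-1968 - 2040) + 310 = -4008 + 310 = -3698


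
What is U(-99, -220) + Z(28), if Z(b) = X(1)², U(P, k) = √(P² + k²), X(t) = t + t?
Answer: 4 + 11*√481 ≈ 245.25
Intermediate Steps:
X(t) = 2*t
Z(b) = 4 (Z(b) = (2*1)² = 2² = 4)
U(-99, -220) + Z(28) = √((-99)² + (-220)²) + 4 = √(9801 + 48400) + 4 = √58201 + 4 = 11*√481 + 4 = 4 + 11*√481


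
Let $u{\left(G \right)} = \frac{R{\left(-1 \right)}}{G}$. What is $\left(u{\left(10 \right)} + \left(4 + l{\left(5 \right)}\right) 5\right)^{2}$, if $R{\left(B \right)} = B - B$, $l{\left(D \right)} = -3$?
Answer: $25$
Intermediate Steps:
$R{\left(B \right)} = 0$
$u{\left(G \right)} = 0$ ($u{\left(G \right)} = \frac{0}{G} = 0$)
$\left(u{\left(10 \right)} + \left(4 + l{\left(5 \right)}\right) 5\right)^{2} = \left(0 + \left(4 - 3\right) 5\right)^{2} = \left(0 + 1 \cdot 5\right)^{2} = \left(0 + 5\right)^{2} = 5^{2} = 25$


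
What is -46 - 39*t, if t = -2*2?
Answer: 110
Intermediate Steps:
t = -4
-46 - 39*t = -46 - 39*(-4) = -46 + 156 = 110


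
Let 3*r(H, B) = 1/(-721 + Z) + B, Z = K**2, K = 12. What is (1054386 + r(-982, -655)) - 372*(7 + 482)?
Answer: 1509881482/1731 ≈ 8.7226e+5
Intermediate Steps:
Z = 144 (Z = 12**2 = 144)
r(H, B) = -1/1731 + B/3 (r(H, B) = (1/(-721 + 144) + B)/3 = (1/(-577) + B)/3 = (-1/577 + B)/3 = -1/1731 + B/3)
(1054386 + r(-982, -655)) - 372*(7 + 482) = (1054386 + (-1/1731 + (1/3)*(-655))) - 372*(7 + 482) = (1054386 + (-1/1731 - 655/3)) - 372*489 = (1054386 - 377936/1731) - 181908 = 1824764230/1731 - 181908 = 1509881482/1731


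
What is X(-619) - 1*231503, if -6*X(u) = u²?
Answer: -1772179/6 ≈ -2.9536e+5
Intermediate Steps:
X(u) = -u²/6
X(-619) - 1*231503 = -⅙*(-619)² - 1*231503 = -⅙*383161 - 231503 = -383161/6 - 231503 = -1772179/6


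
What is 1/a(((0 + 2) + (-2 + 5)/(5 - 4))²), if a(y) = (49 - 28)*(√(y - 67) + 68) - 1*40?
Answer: 694/972533 - 21*I*√42/1945066 ≈ 0.0007136 - 6.997e-5*I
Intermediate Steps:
a(y) = 1388 + 21*√(-67 + y) (a(y) = 21*(√(-67 + y) + 68) - 40 = 21*(68 + √(-67 + y)) - 40 = (1428 + 21*√(-67 + y)) - 40 = 1388 + 21*√(-67 + y))
1/a(((0 + 2) + (-2 + 5)/(5 - 4))²) = 1/(1388 + 21*√(-67 + ((0 + 2) + (-2 + 5)/(5 - 4))²)) = 1/(1388 + 21*√(-67 + (2 + 3/1)²)) = 1/(1388 + 21*√(-67 + (2 + 3*1)²)) = 1/(1388 + 21*√(-67 + (2 + 3)²)) = 1/(1388 + 21*√(-67 + 5²)) = 1/(1388 + 21*√(-67 + 25)) = 1/(1388 + 21*√(-42)) = 1/(1388 + 21*(I*√42)) = 1/(1388 + 21*I*√42)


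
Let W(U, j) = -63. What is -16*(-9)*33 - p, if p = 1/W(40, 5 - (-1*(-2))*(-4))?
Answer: 299377/63 ≈ 4752.0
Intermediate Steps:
p = -1/63 (p = 1/(-63) = -1/63 ≈ -0.015873)
-16*(-9)*33 - p = -16*(-9)*33 - 1*(-1/63) = 144*33 + 1/63 = 4752 + 1/63 = 299377/63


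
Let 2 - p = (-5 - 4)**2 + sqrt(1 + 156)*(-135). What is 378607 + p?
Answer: 378528 + 135*sqrt(157) ≈ 3.8022e+5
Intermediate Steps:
p = -79 + 135*sqrt(157) (p = 2 - ((-5 - 4)**2 + sqrt(1 + 156)*(-135)) = 2 - ((-9)**2 + sqrt(157)*(-135)) = 2 - (81 - 135*sqrt(157)) = 2 + (-81 + 135*sqrt(157)) = -79 + 135*sqrt(157) ≈ 1612.5)
378607 + p = 378607 + (-79 + 135*sqrt(157)) = 378528 + 135*sqrt(157)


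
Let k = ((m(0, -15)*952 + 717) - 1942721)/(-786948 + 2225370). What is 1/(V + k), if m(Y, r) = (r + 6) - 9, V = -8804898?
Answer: -719211/6332580475048 ≈ -1.1357e-7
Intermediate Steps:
m(Y, r) = -3 + r (m(Y, r) = (6 + r) - 9 = -3 + r)
k = -979570/719211 (k = (((-3 - 15)*952 + 717) - 1942721)/(-786948 + 2225370) = ((-18*952 + 717) - 1942721)/1438422 = ((-17136 + 717) - 1942721)*(1/1438422) = (-16419 - 1942721)*(1/1438422) = -1959140*1/1438422 = -979570/719211 ≈ -1.3620)
1/(V + k) = 1/(-8804898 - 979570/719211) = 1/(-6332580475048/719211) = -719211/6332580475048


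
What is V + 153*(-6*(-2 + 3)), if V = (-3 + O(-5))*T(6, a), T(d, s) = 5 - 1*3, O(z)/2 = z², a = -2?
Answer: -824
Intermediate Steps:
O(z) = 2*z²
T(d, s) = 2 (T(d, s) = 5 - 3 = 2)
V = 94 (V = (-3 + 2*(-5)²)*2 = (-3 + 2*25)*2 = (-3 + 50)*2 = 47*2 = 94)
V + 153*(-6*(-2 + 3)) = 94 + 153*(-6*(-2 + 3)) = 94 + 153*(-6*1) = 94 + 153*(-6) = 94 - 918 = -824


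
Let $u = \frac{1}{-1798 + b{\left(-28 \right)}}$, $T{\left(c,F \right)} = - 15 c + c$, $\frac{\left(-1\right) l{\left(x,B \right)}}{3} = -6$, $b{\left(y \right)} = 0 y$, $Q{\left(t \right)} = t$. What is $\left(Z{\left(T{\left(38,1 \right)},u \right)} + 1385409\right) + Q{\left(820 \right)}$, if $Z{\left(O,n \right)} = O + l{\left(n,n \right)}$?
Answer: $1385715$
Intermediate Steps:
$b{\left(y \right)} = 0$
$l{\left(x,B \right)} = 18$ ($l{\left(x,B \right)} = \left(-3\right) \left(-6\right) = 18$)
$T{\left(c,F \right)} = - 14 c$
$u = - \frac{1}{1798}$ ($u = \frac{1}{-1798 + 0} = \frac{1}{-1798} = - \frac{1}{1798} \approx -0.00055617$)
$Z{\left(O,n \right)} = 18 + O$ ($Z{\left(O,n \right)} = O + 18 = 18 + O$)
$\left(Z{\left(T{\left(38,1 \right)},u \right)} + 1385409\right) + Q{\left(820 \right)} = \left(\left(18 - 532\right) + 1385409\right) + 820 = \left(-514 + 1385409\right) + 820 = 1384895 + 820 = 1385715$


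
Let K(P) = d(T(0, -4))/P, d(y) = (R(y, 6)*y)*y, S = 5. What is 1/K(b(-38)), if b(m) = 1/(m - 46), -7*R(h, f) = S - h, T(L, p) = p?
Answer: 1/1728 ≈ 0.00057870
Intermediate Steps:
R(h, f) = -5/7 + h/7 (R(h, f) = -(5 - h)/7 = -5/7 + h/7)
d(y) = y**2*(-5/7 + y/7) (d(y) = ((-5/7 + y/7)*y)*y = (y*(-5/7 + y/7))*y = y**2*(-5/7 + y/7))
b(m) = 1/(-46 + m)
K(P) = -144/(7*P) (K(P) = ((1/7)*(-4)**2*(-5 - 4))/P = ((1/7)*16*(-9))/P = -144/(7*P))
1/K(b(-38)) = 1/(-144/(7*(1/(-46 - 38)))) = 1/(-144/(7*(1/(-84)))) = 1/(-144/(7*(-1/84))) = 1/(-144/7*(-84)) = 1/1728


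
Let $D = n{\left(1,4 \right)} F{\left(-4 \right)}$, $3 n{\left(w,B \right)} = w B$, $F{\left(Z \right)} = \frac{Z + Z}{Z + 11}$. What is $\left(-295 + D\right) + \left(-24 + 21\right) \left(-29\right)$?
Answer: $- \frac{4400}{21} \approx -209.52$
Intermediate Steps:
$F{\left(Z \right)} = \frac{2 Z}{11 + Z}$
$n{\left(w,B \right)} = \frac{B w}{3}$ ($n{\left(w,B \right)} = \frac{w B}{3} = \frac{B w}{3}$)
$D = - \frac{32}{21}$ ($D = \frac{1}{3} \cdot 4 \cdot 1 \cdot 2 \left(-4\right) \frac{1}{11 - 4} = \frac{4 \cdot 2 \left(-4\right) \frac{1}{7}}{3} = \frac{4}{3} \left(- \frac{8}{7}\right) = - \frac{32}{21} \approx -1.5238$)
$\left(-295 + D\right) + \left(-24 + 21\right) \left(-29\right) = \left(-295 - \frac{32}{21}\right) + \left(-24 + 21\right) \left(-29\right) = - \frac{6227}{21} - -87 = - \frac{6227}{21} + 87 = - \frac{4400}{21}$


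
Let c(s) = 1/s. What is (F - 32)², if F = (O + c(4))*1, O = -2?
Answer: 18225/16 ≈ 1139.1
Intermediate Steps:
F = -7/4 (F = (-2 + 1/4)*1 = (-2 + ¼)*1 = -7/4*1 = -7/4 ≈ -1.7500)
(F - 32)² = (-7/4 - 32)² = (-135/4)² = 18225/16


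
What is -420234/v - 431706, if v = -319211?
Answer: -137804883732/319211 ≈ -4.3170e+5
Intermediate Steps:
-420234/v - 431706 = -420234/(-319211) - 431706 = -420234*(-1/319211) - 431706 = 420234/319211 - 431706 = -137804883732/319211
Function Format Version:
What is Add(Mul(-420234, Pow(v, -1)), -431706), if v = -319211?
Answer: Rational(-137804883732, 319211) ≈ -4.3170e+5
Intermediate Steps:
Add(Mul(-420234, Pow(v, -1)), -431706) = Add(Mul(-420234, Pow(-319211, -1)), -431706) = Add(Mul(-420234, Rational(-1, 319211)), -431706) = Add(Rational(420234, 319211), -431706) = Rational(-137804883732, 319211)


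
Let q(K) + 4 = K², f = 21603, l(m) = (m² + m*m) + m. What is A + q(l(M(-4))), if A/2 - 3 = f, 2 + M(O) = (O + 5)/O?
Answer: 2769281/64 ≈ 43270.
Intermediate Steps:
M(O) = -2 + (5 + O)/O (M(O) = -2 + (O + 5)/O = -2 + (5 + O)/O)
l(m) = m + 2*m² (l(m) = (m² + m²) + m = 2*m² + m = m + 2*m²)
q(K) = -4 + K²
A = 43212 (A = 6 + 2*21603 = 6 + 43206 = 43212)
A + q(l(M(-4))) = 43212 + (-4 + (((5 - 1*(-4))/(-4))*(1 + 2*((5 - 1*(-4))/(-4))))²) = 43212 + (-4 + ((-(5 + 4)/4)*(1 + 2*(-(5 + 4)/4)))²) = 43212 + (-4 + ((-¼*9)*(1 + 2*(-¼*9)))²) = 43212 + (-4 + (-9*(1 + 2*(-9/4))/4)²) = 43212 + (-4 + (-9*(1 - 9/2)/4)²) = 43212 + (-4 + (-9/4*(-7/2))²) = 43212 + (-4 + (63/8)²) = 43212 + (-4 + 3969/64) = 43212 + 3713/64 = 2769281/64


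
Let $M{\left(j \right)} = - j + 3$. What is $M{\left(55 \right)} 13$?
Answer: $-676$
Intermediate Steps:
$M{\left(j \right)} = 3 - j$
$M{\left(55 \right)} 13 = \left(3 - 55\right) 13 = \left(-52\right) 13 = -676$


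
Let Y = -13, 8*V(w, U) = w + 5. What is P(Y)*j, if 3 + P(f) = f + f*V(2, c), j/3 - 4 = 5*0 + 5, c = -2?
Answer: -5913/8 ≈ -739.13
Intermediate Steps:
V(w, U) = 5/8 + w/8 (V(w, U) = (w + 5)/8 = (5 + w)/8 = 5/8 + w/8)
j = 27 (j = 12 + 3*(5*0 + 5) = 12 + 3*(0 + 5) = 12 + 3*5 = 12 + 15 = 27)
P(f) = -3 + 15*f/8 (P(f) = -3 + (f + f*(5/8 + (⅛)*2)) = -3 + (f + f*(5/8 + ¼)) = -3 + (f + f*(7/8)) = -3 + (f + 7*f/8) = -3 + 15*f/8)
P(Y)*j = (-3 + (15/8)*(-13))*27 = (-3 - 195/8)*27 = -219/8*27 = -5913/8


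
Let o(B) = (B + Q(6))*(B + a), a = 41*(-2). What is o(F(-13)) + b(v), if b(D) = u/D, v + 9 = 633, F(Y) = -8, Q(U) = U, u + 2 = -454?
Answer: 4661/26 ≈ 179.27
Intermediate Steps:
u = -456 (u = -2 - 454 = -456)
a = -82
o(B) = (-82 + B)*(6 + B) (o(B) = (B + 6)*(B - 82) = (6 + B)*(-82 + B) = (-82 + B)*(6 + B))
v = 624 (v = -9 + 633 = 624)
b(D) = -456/D
o(F(-13)) + b(v) = (-492 + (-8)**2 - 76*(-8)) - 456/624 = (-492 + 64 + 608) - 456*1/624 = 180 - 19/26 = 4661/26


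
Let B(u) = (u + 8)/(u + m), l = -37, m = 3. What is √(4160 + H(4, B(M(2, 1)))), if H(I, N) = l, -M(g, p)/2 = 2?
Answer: √4123 ≈ 64.211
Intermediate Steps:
M(g, p) = -4 (M(g, p) = -2*2 = -4)
B(u) = (8 + u)/(3 + u) (B(u) = (u + 8)/(u + 3) = (8 + u)/(3 + u))
H(I, N) = -37
√(4160 + H(4, B(M(2, 1)))) = √(4160 - 37) = √4123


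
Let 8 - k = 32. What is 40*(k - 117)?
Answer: -5640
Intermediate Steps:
k = -24 (k = 8 - 1*32 = 8 - 32 = -24)
40*(k - 117) = 40*(-24 - 117) = 40*(-141) = -5640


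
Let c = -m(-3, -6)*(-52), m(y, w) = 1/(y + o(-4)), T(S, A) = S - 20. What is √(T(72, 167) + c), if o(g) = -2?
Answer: 4*√65/5 ≈ 6.4498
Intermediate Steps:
T(S, A) = -20 + S
m(y, w) = 1/(-2 + y) (m(y, w) = 1/(y - 2) = 1/(-2 + y))
c = -52/5 (c = -1/(-2 - 3)*(-52) = -1/(-5)*(-52) = -1*(-⅕)*(-52) = (⅕)*(-52) = -52/5 ≈ -10.400)
√(T(72, 167) + c) = √((-20 + 72) - 52/5) = √(52 - 52/5) = √(208/5) = 4*√65/5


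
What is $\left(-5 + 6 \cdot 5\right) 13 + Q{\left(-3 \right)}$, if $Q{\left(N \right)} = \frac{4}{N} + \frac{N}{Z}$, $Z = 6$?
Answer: $\frac{1939}{6} \approx 323.17$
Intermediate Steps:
$Q{\left(N \right)} = \frac{4}{N} + \frac{N}{6}$
$\left(-5 + 6 \cdot 5\right) 13 + Q{\left(-3 \right)} = \left(-5 + 6 \cdot 5\right) 13 + \left(\frac{4}{-3} + \frac{1}{6} \left(-3\right)\right) = \left(-5 + 30\right) 13 + \left(4 \left(- \frac{1}{3}\right) - \frac{1}{2}\right) = 25 \cdot 13 - \frac{11}{6} = 325 - \frac{11}{6} = \frac{1939}{6}$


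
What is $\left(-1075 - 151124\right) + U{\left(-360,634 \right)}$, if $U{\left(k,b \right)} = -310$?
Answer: $-152509$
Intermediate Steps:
$\left(-1075 - 151124\right) + U{\left(-360,634 \right)} = \left(-1075 - 151124\right) - 310 = -152199 - 310 = -152509$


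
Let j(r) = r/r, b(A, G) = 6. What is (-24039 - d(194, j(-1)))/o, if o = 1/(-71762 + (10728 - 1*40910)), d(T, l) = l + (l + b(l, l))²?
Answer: 2455729016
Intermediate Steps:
j(r) = 1
d(T, l) = l + (6 + l)² (d(T, l) = l + (l + 6)² = l + (6 + l)²)
o = -1/101944 (o = 1/(-71762 + (10728 - 40910)) = 1/(-71762 - 30182) = 1/(-101944) = -1/101944 ≈ -9.8093e-6)
(-24039 - d(194, j(-1)))/o = (-24039 - (1 + (6 + 1)²))/(-1/101944) = (-24039 - (1 + 7²))*(-101944) = (-24039 - (1 + 49))*(-101944) = (-24039 - 1*50)*(-101944) = (-24039 - 50)*(-101944) = -24089*(-101944) = 2455729016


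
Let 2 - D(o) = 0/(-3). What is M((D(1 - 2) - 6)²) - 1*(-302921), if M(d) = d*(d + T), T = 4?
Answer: 303241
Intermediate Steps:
D(o) = 2 (D(o) = 2 - 0/(-3) = 2 - 0*(-1)/3 = 2 - 1*0 = 2 + 0 = 2)
M(d) = d*(4 + d) (M(d) = d*(d + 4) = d*(4 + d))
M((D(1 - 2) - 6)²) - 1*(-302921) = (2 - 6)²*(4 + (2 - 6)²) - 1*(-302921) = (-4)²*(4 + (-4)²) + 302921 = 16*(4 + 16) + 302921 = 16*20 + 302921 = 320 + 302921 = 303241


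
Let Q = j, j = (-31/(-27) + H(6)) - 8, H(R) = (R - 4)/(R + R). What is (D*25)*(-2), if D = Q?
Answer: 9025/27 ≈ 334.26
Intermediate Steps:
H(R) = (-4 + R)/(2*R) (H(R) = (-4 + R)/((2*R)) = (-4 + R)*(1/(2*R)) = (-4 + R)/(2*R))
j = -361/54 (j = (-31/(-27) + (1/2)*(-4 + 6)/6) - 8 = (-31*(-1/27) + (1/2)*(1/6)*2) - 8 = (31/27 + 1/6) - 8 = 71/54 - 8 = -361/54 ≈ -6.6852)
Q = -361/54 ≈ -6.6852
D = -361/54 ≈ -6.6852
(D*25)*(-2) = -361/54*25*(-2) = -9025/54*(-2) = 9025/27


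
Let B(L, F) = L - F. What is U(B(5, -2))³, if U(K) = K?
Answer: 343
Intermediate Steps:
U(B(5, -2))³ = (5 - 1*(-2))³ = (5 + 2)³ = 7³ = 343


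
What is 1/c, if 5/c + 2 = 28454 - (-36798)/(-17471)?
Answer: 497048094/87355 ≈ 5690.0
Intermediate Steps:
c = 87355/497048094 (c = 5/(-2 + (28454 - (-36798)/(-17471))) = 5/(-2 + (28454 - (-36798)*(-1)/17471)) = 5/(-2 + (28454 - 1*36798/17471)) = 5/(-2 + (28454 - 36798/17471)) = 5/(-2 + 497083036/17471) = 5/(497048094/17471) = 5*(17471/497048094) = 87355/497048094 ≈ 0.00017575)
1/c = 1/(87355/497048094) = 497048094/87355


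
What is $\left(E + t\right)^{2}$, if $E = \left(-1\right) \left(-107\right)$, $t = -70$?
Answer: $1369$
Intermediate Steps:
$E = 107$
$\left(E + t\right)^{2} = \left(107 - 70\right)^{2} = 37^{2} = 1369$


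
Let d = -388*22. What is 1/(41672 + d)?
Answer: 1/33136 ≈ 3.0179e-5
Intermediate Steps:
d = -8536
1/(41672 + d) = 1/(41672 - 8536) = 1/33136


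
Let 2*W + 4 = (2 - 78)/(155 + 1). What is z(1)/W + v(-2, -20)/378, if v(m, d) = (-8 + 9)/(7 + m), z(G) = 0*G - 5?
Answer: 4213/1890 ≈ 2.2291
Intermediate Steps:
z(G) = -5 (z(G) = 0 - 5 = -5)
v(m, d) = 1/(7 + m)
W = -175/78 (W = -2 + ((2 - 78)/(155 + 1))/2 = -2 + (-76/156)/2 = -2 + (-76*1/156)/2 = -2 + (½)*(-19/39) = -2 - 19/78 = -175/78 ≈ -2.2436)
z(1)/W + v(-2, -20)/378 = -5/(-175/78) + 1/((7 - 2)*378) = -5*(-78/175) + (1/378)/5 = 78/35 + (⅕)*(1/378) = 78/35 + 1/1890 = 4213/1890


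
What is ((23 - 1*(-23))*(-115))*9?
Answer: -47610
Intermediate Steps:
((23 - 1*(-23))*(-115))*9 = ((23 + 23)*(-115))*9 = (46*(-115))*9 = -5290*9 = -47610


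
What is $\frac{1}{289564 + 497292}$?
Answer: $\frac{1}{786856} \approx 1.2709 \cdot 10^{-6}$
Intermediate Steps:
$\frac{1}{289564 + 497292} = \frac{1}{786856}$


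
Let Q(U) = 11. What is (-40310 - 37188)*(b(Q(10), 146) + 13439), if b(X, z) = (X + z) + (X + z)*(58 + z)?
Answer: -3535768752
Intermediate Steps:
b(X, z) = X + z + (58 + z)*(X + z) (b(X, z) = (X + z) + (58 + z)*(X + z) = X + z + (58 + z)*(X + z))
(-40310 - 37188)*(b(Q(10), 146) + 13439) = (-40310 - 37188)*((146² + 59*11 + 59*146 + 11*146) + 13439) = -77498*((21316 + 649 + 8614 + 1606) + 13439) = -77498*(32185 + 13439) = -77498*45624 = -3535768752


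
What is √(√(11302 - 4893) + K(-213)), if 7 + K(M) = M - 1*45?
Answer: √(-265 + √6409) ≈ 13.599*I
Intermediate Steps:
K(M) = -52 + M (K(M) = -7 + (M - 1*45) = -7 + (M - 45) = -7 + (-45 + M) = -52 + M)
√(√(11302 - 4893) + K(-213)) = √(√(11302 - 4893) + (-52 - 213)) = √(√6409 - 265) = √(-265 + √6409)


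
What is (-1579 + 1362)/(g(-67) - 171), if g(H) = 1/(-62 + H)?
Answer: 27993/22060 ≈ 1.2689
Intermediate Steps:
(-1579 + 1362)/(g(-67) - 171) = (-1579 + 1362)/(1/(-62 - 67) - 171) = -217/(1/(-129) - 171) = -217/(-1/129 - 171) = -217/(-22060/129) = -217*(-129/22060) = 27993/22060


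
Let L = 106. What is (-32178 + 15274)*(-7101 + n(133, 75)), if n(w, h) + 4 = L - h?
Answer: 119578896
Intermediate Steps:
n(w, h) = 102 - h (n(w, h) = -4 + (106 - h) = 102 - h)
(-32178 + 15274)*(-7101 + n(133, 75)) = (-32178 + 15274)*(-7101 + (102 - 1*75)) = -16904*(-7101 + (102 - 75)) = -16904*(-7101 + 27) = -16904*(-7074) = 119578896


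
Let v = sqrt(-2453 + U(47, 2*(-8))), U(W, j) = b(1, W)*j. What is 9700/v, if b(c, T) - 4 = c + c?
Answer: -9700*I*sqrt(2549)/2549 ≈ -192.13*I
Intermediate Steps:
b(c, T) = 4 + 2*c (b(c, T) = 4 + (c + c) = 4 + 2*c)
U(W, j) = 6*j (U(W, j) = (4 + 2*1)*j = (4 + 2)*j = 6*j)
v = I*sqrt(2549) (v = sqrt(-2453 + 6*(2*(-8))) = sqrt(-2453 + 6*(-16)) = sqrt(-2453 - 96) = sqrt(-2549) = I*sqrt(2549) ≈ 50.488*I)
9700/v = 9700/((I*sqrt(2549))) = 9700*(-I*sqrt(2549)/2549) = -9700*I*sqrt(2549)/2549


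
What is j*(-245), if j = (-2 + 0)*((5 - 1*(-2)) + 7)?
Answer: 6860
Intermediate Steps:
j = -28 (j = -2*((5 + 2) + 7) = -2*(7 + 7) = -2*14 = -28)
j*(-245) = -28*(-245) = 6860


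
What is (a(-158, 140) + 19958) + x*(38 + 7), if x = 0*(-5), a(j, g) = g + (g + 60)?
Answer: 20298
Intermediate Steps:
a(j, g) = 60 + 2*g (a(j, g) = g + (60 + g) = 60 + 2*g)
x = 0
(a(-158, 140) + 19958) + x*(38 + 7) = ((60 + 2*140) + 19958) + 0*(38 + 7) = ((60 + 280) + 19958) + 0*45 = (340 + 19958) + 0 = 20298 + 0 = 20298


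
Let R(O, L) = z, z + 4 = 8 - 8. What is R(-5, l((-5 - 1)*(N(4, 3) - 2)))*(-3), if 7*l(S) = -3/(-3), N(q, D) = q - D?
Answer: 12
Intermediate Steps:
l(S) = ⅐ (l(S) = (-3/(-3))/7 = (-3*(-⅓))/7 = (⅐)*1 = ⅐)
z = -4 (z = -4 + (8 - 8) = -4 + 0 = -4)
R(O, L) = -4
R(-5, l((-5 - 1)*(N(4, 3) - 2)))*(-3) = -4*(-3) = 12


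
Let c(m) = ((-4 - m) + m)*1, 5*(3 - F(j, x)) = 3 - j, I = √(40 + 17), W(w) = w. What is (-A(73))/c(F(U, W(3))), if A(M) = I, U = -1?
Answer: √57/4 ≈ 1.8875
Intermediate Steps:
I = √57 ≈ 7.5498
F(j, x) = 12/5 + j/5 (F(j, x) = 3 - (3 - j)/5 = 3 + (-⅗ + j/5) = 12/5 + j/5)
A(M) = √57
c(m) = -4 (c(m) = -4*1 = -4)
(-A(73))/c(F(U, W(3))) = -√57/(-4) = -√57*(-¼) = √57/4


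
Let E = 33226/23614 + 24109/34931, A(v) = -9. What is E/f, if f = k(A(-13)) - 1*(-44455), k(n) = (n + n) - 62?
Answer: 864963666/18301595316875 ≈ 4.7262e-5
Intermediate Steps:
k(n) = -62 + 2*n (k(n) = 2*n - 62 = -62 + 2*n)
f = 44375 (f = (-62 + 2*(-9)) - 1*(-44455) = (-62 - 18) + 44455 = -80 + 44455 = 44375)
E = 864963666/412430317 (E = 33226*(1/23614) + 24109*(1/34931) = 16613/11807 + 24109/34931 = 864963666/412430317 ≈ 2.0972)
E/f = (864963666/412430317)/44375 = (864963666/412430317)*(1/44375) = 864963666/18301595316875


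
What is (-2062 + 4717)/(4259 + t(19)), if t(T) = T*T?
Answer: 177/308 ≈ 0.57468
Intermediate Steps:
t(T) = T²
(-2062 + 4717)/(4259 + t(19)) = (-2062 + 4717)/(4259 + 19²) = 2655/(4259 + 361) = 2655/4620 = 2655*(1/4620) = 177/308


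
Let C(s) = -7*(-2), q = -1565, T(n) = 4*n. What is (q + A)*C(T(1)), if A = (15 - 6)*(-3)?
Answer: -22288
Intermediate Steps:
C(s) = 14
A = -27 (A = 9*(-3) = -27)
(q + A)*C(T(1)) = (-1565 - 27)*14 = -1592*14 = -22288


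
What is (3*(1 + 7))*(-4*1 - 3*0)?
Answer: -96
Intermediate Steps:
(3*(1 + 7))*(-4*1 - 3*0) = (3*8)*(-4 + 0) = 24*(-4) = -96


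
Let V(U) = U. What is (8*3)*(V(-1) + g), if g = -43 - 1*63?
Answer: -2568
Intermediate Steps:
g = -106 (g = -43 - 63 = -106)
(8*3)*(V(-1) + g) = (8*3)*(-1 - 106) = 24*(-107) = -2568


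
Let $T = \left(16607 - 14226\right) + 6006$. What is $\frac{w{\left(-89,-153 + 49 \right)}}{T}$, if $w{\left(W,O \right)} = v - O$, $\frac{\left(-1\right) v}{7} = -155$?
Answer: $\frac{1189}{8387} \approx 0.14177$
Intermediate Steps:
$v = 1085$ ($v = \left(-7\right) \left(-155\right) = 1085$)
$w{\left(W,O \right)} = 1085 - O$
$T = 8387$ ($T = 2381 + 6006 = 8387$)
$\frac{w{\left(-89,-153 + 49 \right)}}{T} = \frac{1085 - \left(-153 + 49\right)}{8387} = \left(1085 - -104\right) \frac{1}{8387} = \left(1085 + 104\right) \frac{1}{8387} = 1189 \cdot \frac{1}{8387} = \frac{1189}{8387}$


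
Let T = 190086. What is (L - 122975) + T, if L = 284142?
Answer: 351253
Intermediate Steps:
(L - 122975) + T = (284142 - 122975) + 190086 = 161167 + 190086 = 351253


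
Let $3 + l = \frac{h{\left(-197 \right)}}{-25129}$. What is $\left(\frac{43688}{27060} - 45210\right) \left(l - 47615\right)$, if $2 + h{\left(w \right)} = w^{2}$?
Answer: $\frac{365971478187939112}{169997685} \approx 2.1528 \cdot 10^{9}$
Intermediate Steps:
$h{\left(w \right)} = -2 + w^{2}$
$l = - \frac{114194}{25129}$ ($l = -3 + \frac{-2 + \left(-197\right)^{2}}{-25129} = -3 + \left(-2 + 38809\right) \left(- \frac{1}{25129}\right) = -3 + 38807 \left(- \frac{1}{25129}\right) = -3 - \frac{38807}{25129} = - \frac{114194}{25129} \approx -4.5443$)
$\left(\frac{43688}{27060} - 45210\right) \left(l - 47615\right) = \left(\frac{43688}{27060} - 45210\right) \left(- \frac{114194}{25129} - 47615\right) = \left(43688 \cdot \frac{1}{27060} - 45210\right) \left(- \frac{1196631529}{25129}\right) = \left(\frac{10922}{6765} - 45210\right) \left(- \frac{1196631529}{25129}\right) = \left(- \frac{305834728}{6765}\right) \left(- \frac{1196631529}{25129}\right) = \frac{365971478187939112}{169997685}$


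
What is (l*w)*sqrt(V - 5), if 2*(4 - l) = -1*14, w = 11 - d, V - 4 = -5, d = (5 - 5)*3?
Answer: 121*I*sqrt(6) ≈ 296.39*I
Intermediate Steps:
d = 0 (d = 0*3 = 0)
V = -1 (V = 4 - 5 = -1)
w = 11 (w = 11 - 1*0 = 11 + 0 = 11)
l = 11 (l = 4 - (-1)*14/2 = 4 - 1/2*(-14) = 4 + 7 = 11)
(l*w)*sqrt(V - 5) = (11*11)*sqrt(-1 - 5) = 121*sqrt(-6) = 121*(I*sqrt(6)) = 121*I*sqrt(6)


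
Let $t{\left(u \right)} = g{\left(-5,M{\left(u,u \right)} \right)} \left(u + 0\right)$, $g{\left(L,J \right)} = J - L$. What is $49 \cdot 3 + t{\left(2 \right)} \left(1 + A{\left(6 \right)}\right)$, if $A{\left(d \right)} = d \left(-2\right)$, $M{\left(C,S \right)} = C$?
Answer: $-7$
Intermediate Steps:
$t{\left(u \right)} = u \left(5 + u\right)$ ($t{\left(u \right)} = \left(u - -5\right) \left(u + 0\right) = \left(u + 5\right) u = \left(5 + u\right) u = u \left(5 + u\right)$)
$A{\left(d \right)} = - 2 d$
$49 \cdot 3 + t{\left(2 \right)} \left(1 + A{\left(6 \right)}\right) = 49 \cdot 3 + 2 \left(5 + 2\right) \left(1 - 12\right) = 147 + 2 \cdot 7 \left(1 - 12\right) = 147 + 14 \left(-11\right) = 147 - 154 = -7$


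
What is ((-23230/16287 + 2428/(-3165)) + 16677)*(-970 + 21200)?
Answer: 1159258367076418/3436557 ≈ 3.3733e+8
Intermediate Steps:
((-23230/16287 + 2428/(-3165)) + 16677)*(-970 + 21200) = ((-23230*1/16287 + 2428*(-1/3165)) + 16677)*20230 = ((-23230/16287 - 2428/3165) + 16677)*20230 = (-37689262/17182785 + 16677)*20230 = (286519616183/17182785)*20230 = 1159258367076418/3436557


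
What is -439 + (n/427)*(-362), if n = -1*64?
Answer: -164285/427 ≈ -384.74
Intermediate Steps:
n = -64
-439 + (n/427)*(-362) = -439 - 64/427*(-362) = -439 + 23168/427 = -164285/427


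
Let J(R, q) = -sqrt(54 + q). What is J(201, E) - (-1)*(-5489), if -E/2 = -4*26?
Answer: -5489 - sqrt(262) ≈ -5505.2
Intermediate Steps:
E = 208 (E = -(-8)*26 = -2*(-104) = 208)
J(201, E) - (-1)*(-5489) = -sqrt(54 + 208) - (-1)*(-5489) = -sqrt(262) - 1*5489 = -sqrt(262) - 5489 = -5489 - sqrt(262)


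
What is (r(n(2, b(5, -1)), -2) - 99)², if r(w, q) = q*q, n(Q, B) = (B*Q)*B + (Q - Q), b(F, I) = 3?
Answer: 9025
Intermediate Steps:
n(Q, B) = Q*B² (n(Q, B) = Q*B² + 0 = Q*B²)
r(w, q) = q²
(r(n(2, b(5, -1)), -2) - 99)² = ((-2)² - 99)² = (4 - 99)² = (-95)² = 9025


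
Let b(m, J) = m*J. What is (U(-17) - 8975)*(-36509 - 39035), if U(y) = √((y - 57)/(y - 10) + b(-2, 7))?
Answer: 678007400 - 302176*I*√57/9 ≈ 6.7801e+8 - 2.5349e+5*I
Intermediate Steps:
b(m, J) = J*m
U(y) = √(-14 + (-57 + y)/(-10 + y)) (U(y) = √((y - 57)/(y - 10) + 7*(-2)) = √((-57 + y)/(-10 + y) - 14) = √(-14 + (-57 + y)/(-10 + y)))
(U(-17) - 8975)*(-36509 - 39035) = (√((83 - 13*(-17))/(-10 - 17)) - 8975)*(-36509 - 39035) = (√((83 + 221)/(-27)) - 8975)*(-75544) = (√(-1/27*304) - 8975)*(-75544) = (√(-304/27) - 8975)*(-75544) = (4*I*√57/9 - 8975)*(-75544) = (-8975 + 4*I*√57/9)*(-75544) = 678007400 - 302176*I*√57/9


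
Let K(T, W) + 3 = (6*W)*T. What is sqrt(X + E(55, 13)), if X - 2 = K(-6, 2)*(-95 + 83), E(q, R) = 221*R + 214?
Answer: sqrt(3989) ≈ 63.159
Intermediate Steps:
E(q, R) = 214 + 221*R
K(T, W) = -3 + 6*T*W (K(T, W) = -3 + (6*W)*T = -3 + 6*T*W)
X = 902 (X = 2 + (-3 + 6*(-6)*2)*(-95 + 83) = 2 + (-3 - 72)*(-12) = 2 - 75*(-12) = 2 + 900 = 902)
sqrt(X + E(55, 13)) = sqrt(902 + (214 + 221*13)) = sqrt(902 + (214 + 2873)) = sqrt(902 + 3087) = sqrt(3989)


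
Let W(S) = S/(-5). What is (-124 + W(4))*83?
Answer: -51792/5 ≈ -10358.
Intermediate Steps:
W(S) = -S/5 (W(S) = S*(-⅕) = -S/5)
(-124 + W(4))*83 = (-124 - ⅕*4)*83 = (-124 - ⅘)*83 = -624/5*83 = -51792/5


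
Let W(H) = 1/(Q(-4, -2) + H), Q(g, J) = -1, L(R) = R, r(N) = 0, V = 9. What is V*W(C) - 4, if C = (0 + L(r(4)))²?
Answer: -13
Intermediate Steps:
C = 0 (C = (0 + 0)² = 0² = 0)
W(H) = 1/(-1 + H)
V*W(C) - 4 = 9/(-1 + 0) - 4 = 9/(-1) - 4 = 9*(-1) - 4 = -9 - 4 = -13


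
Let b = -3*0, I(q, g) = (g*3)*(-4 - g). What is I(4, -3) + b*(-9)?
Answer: 9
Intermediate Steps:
I(q, g) = 3*g*(-4 - g) (I(q, g) = (3*g)*(-4 - g) = 3*g*(-4 - g))
b = 0
I(4, -3) + b*(-9) = -3*(-3)*(4 - 3) + 0*(-9) = -3*(-3)*1 + 0 = 9 + 0 = 9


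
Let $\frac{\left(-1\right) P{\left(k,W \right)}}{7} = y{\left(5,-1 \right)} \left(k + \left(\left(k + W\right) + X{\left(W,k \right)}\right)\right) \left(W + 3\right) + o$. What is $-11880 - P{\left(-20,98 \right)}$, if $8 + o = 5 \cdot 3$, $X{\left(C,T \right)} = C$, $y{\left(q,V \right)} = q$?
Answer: $539629$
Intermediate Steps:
$o = 7$ ($o = -8 + 5 \cdot 3 = -8 + 15 = 7$)
$P{\left(k,W \right)} = -49 - 35 \left(3 + W\right) \left(2 W + 2 k\right)$ ($P{\left(k,W \right)} = - 7 \left(5 \left(k + \left(\left(k + W\right) + W\right)\right) \left(W + 3\right) + 7\right) = - 7 \left(5 \left(k + \left(\left(W + k\right) + W\right)\right) \left(3 + W\right) + 7\right) = - 7 \left(5 \left(k + \left(k + 2 W\right)\right) \left(3 + W\right) + 7\right) = - 7 \left(5 \left(2 W + 2 k\right) \left(3 + W\right) + 7\right) = - 7 \left(5 \left(3 + W\right) \left(2 W + 2 k\right) + 7\right) = - 7 \left(7 + 5 \left(3 + W\right) \left(2 W + 2 k\right)\right) = -49 - 35 \left(3 + W\right) \left(2 W + 2 k\right)$)
$-11880 - P{\left(-20,98 \right)} = -11880 - \left(-49 - 20580 - -4200 - 70 \cdot 98^{2} - 6860 \left(-20\right)\right) = -11880 - \left(-49 - 20580 + 4200 - 672280 + 137200\right) = -11880 - -551509 = -11880 + 551509 = 539629$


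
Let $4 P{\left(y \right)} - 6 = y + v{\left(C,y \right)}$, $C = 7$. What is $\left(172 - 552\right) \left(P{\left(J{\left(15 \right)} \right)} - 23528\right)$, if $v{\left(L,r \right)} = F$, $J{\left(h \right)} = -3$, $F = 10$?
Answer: $8939405$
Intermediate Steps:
$v{\left(L,r \right)} = 10$
$P{\left(y \right)} = 4 + \frac{y}{4}$ ($P{\left(y \right)} = \frac{3}{2} + \frac{y + 10}{4} = \frac{3}{2} + \frac{10 + y}{4} = \frac{3}{2} + \left(\frac{5}{2} + \frac{y}{4}\right) = 4 + \frac{y}{4}$)
$\left(172 - 552\right) \left(P{\left(J{\left(15 \right)} \right)} - 23528\right) = \left(172 - 552\right) \left(\left(4 + \frac{1}{4} \left(-3\right)\right) - 23528\right) = - 380 \left(\left(4 - \frac{3}{4}\right) - 23528\right) = - 380 \left(\frac{13}{4} - 23528\right) = \left(-380\right) \left(- \frac{94099}{4}\right) = 8939405$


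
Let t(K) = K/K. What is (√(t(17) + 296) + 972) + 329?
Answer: 1301 + 3*√33 ≈ 1318.2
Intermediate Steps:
t(K) = 1
(√(t(17) + 296) + 972) + 329 = (√(1 + 296) + 972) + 329 = (√297 + 972) + 329 = (3*√33 + 972) + 329 = (972 + 3*√33) + 329 = 1301 + 3*√33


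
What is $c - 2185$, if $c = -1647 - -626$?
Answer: $-3206$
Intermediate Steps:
$c = -1021$ ($c = -1647 + 626 = -1021$)
$c - 2185 = -1021 - 2185 = -3206$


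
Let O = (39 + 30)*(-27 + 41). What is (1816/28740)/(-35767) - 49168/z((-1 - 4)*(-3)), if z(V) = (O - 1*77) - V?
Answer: -6317741441078/112302836115 ≈ -56.256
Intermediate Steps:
O = 966 (O = 69*14 = 966)
z(V) = 889 - V (z(V) = (966 - 1*77) - V = (966 - 77) - V = 889 - V)
(1816/28740)/(-35767) - 49168/z((-1 - 4)*(-3)) = (1816/28740)/(-35767) - 49168/(889 - (-1 - 4)*(-3)) = (1816*(1/28740))*(-1/35767) - 49168/(889 - (-5)*(-3)) = (454/7185)*(-1/35767) - 49168/(889 - 1*15) = -454/256985895 - 49168/(889 - 15) = -454/256985895 - 49168/874 = -454/256985895 - 49168*1/874 = -454/256985895 - 24584/437 = -6317741441078/112302836115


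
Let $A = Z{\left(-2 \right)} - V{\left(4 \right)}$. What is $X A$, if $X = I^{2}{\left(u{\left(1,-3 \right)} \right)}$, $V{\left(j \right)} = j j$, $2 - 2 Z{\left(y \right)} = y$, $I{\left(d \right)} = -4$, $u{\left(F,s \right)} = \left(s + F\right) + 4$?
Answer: $-224$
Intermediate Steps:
$u{\left(F,s \right)} = 4 + F + s$ ($u{\left(F,s \right)} = \left(F + s\right) + 4 = 4 + F + s$)
$Z{\left(y \right)} = 1 - \frac{y}{2}$
$V{\left(j \right)} = j^{2}$
$X = 16$ ($X = \left(-4\right)^{2} = 16$)
$A = -14$ ($A = \left(1 - -1\right) - 4^{2} = \left(1 + 1\right) - 16 = 2 - 16 = -14$)
$X A = 16 \left(-14\right) = -224$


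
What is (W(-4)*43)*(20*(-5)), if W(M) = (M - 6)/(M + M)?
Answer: -5375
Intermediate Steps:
W(M) = (-6 + M)/(2*M) (W(M) = (-6 + M)/((2*M)) = (-6 + M)*(1/(2*M)) = (-6 + M)/(2*M))
(W(-4)*43)*(20*(-5)) = (((½)*(-6 - 4)/(-4))*43)*(20*(-5)) = (((½)*(-¼)*(-10))*43)*(-100) = ((5/4)*43)*(-100) = (215/4)*(-100) = -5375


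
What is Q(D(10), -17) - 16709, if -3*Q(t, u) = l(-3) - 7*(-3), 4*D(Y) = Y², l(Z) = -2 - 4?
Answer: -16714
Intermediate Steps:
l(Z) = -6
D(Y) = Y²/4
Q(t, u) = -5 (Q(t, u) = -(-6 - 7*(-3))/3 = -(-6 + 21)/3 = -⅓*15 = -5)
Q(D(10), -17) - 16709 = -5 - 16709 = -16714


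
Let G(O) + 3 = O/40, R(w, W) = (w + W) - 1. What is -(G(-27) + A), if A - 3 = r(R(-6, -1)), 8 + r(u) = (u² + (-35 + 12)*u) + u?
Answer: -9253/40 ≈ -231.32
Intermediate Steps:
R(w, W) = -1 + W + w (R(w, W) = (W + w) - 1 = -1 + W + w)
r(u) = -8 + u² - 22*u (r(u) = -8 + ((u² + (-35 + 12)*u) + u) = -8 + ((u² - 23*u) + u) = -8 + (u² - 22*u) = -8 + u² - 22*u)
G(O) = -3 + O/40
A = 235 (A = 3 + (-8 + (-1 - 1 - 6)² - 22*(-1 - 1 - 6)) = 3 + (-8 + (-8)² - 22*(-8)) = 3 + (-8 + 64 + 176) = 3 + 232 = 235)
-(G(-27) + A) = -((-3 + (1/40)*(-27)) + 235) = -((-3 - 27/40) + 235) = -(-147/40 + 235) = -1*9253/40 = -9253/40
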